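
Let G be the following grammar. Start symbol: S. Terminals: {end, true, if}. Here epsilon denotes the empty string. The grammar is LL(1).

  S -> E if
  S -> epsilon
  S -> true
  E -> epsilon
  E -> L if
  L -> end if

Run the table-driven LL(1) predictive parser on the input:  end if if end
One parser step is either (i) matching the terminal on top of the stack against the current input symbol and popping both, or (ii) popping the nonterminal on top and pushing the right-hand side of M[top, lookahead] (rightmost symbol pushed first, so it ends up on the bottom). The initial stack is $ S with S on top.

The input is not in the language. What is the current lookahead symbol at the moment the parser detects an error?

     Stack           Input            Action
  1  $ S             end if if end $  expand S -> E if
  2  $ if E          end if if end $  expand E -> L if
  3  $ if if L       end if if end $  expand L -> end if
  4  $ if if if end  end if if end $  match end
  5  $ if if if      if if end $      match if
  6  $ if if         if end $         match if
  7  $ if            end $            error: top is terminal if but lookahead is end

end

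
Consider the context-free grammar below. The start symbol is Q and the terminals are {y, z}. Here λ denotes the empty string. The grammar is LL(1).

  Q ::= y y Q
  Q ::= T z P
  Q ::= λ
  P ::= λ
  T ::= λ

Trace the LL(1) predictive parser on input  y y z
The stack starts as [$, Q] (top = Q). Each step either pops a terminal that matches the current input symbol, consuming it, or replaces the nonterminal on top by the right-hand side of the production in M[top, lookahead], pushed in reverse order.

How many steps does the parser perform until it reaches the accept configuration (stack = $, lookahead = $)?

     Stack    Input    Action
  1  $ Q      y y z $  expand Q ::= y y Q
  2  $ Q y y  y y z $  match y
  3  $ Q y    y z $    match y
  4  $ Q      z $      expand Q ::= T z P
  5  $ P z T  z $      expand T ::= λ
  6  $ P z    z $      match z
  7  $ P      $        expand P ::= λ
Accept reached after 7 steps.

7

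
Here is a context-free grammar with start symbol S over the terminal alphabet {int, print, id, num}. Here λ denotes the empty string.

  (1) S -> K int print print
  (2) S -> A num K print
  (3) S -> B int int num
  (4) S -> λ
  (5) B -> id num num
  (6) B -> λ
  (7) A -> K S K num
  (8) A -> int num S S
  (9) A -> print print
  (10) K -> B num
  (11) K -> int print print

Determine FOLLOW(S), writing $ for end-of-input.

FIRST(B): from B->id num num we get {id}; from B->λ we get {λ}. So FIRST(B) = {λ, id}.
FIRST(K): from K->B num we get {id, num}; from K->int print print we get {int}. So FIRST(K) = {id, int, num}.
FIRST(A): from A->K S K num we get {id, int, num}; from A->int num S S we get {int}; from A->print print we get {print}. So FIRST(A) = {id, int, num, print}.
FIRST(S): from S->K int print print we get {id, int, num}; from S->A num K print we get {id, int, num, print}; from S->B int int num we get {id, int}; from S->λ we get {λ}. So FIRST(S) = {λ, id, int, num, print}.
FOLLOW(S) includes $ since S is the start symbol.
FOLLOW(B): in S->B int int num, B is followed by int int num with FIRST {int}; in K->B num, B is followed by num with FIRST {num}. Thus FOLLOW(B) = {int, num}.
FOLLOW(A): in S->A num K print, A is followed by num K print with FIRST {num}. Thus FOLLOW(A) = {num}.
FOLLOW(S): in A->K S K num, S is followed by K num with FIRST {id, int, num}; in A->int num S S (occurrence 1), S is followed by S with FIRST {λ, id, int, num, print}; in A->int num S S (occurrence 1), the suffix after S is nullable, so FOLLOW(S) ⊇ FOLLOW(A) = {num}; in A->int num S S (occurrence 2), the suffix after S is empty, so FOLLOW(S) ⊇ FOLLOW(A) = {num}. Thus FOLLOW(S) = {$, id, int, num, print}.
FOLLOW(K): in S->K int print print, K is followed by int print print with FIRST {int}; in S->A num K print, K is followed by print with FIRST {print}; in A->K S K num (occurrence 1), K is followed by S K num with FIRST {id, int, num, print}; in A->K S K num (occurrence 2), K is followed by num with FIRST {num}. Thus FOLLOW(K) = {id, int, num, print}.

{$, id, int, num, print}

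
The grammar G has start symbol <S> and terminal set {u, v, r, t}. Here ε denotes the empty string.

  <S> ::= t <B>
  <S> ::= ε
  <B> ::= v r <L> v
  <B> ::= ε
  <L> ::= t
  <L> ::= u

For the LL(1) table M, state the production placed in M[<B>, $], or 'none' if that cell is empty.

FIRST(<S>) = {ε, t}
FIRST(<B>) = {ε, v}
FIRST(<L>) = {t, u}
FOLLOW(<S>) includes $ since <S> is the start symbol.
FOLLOW(<S>): <S> appears on no right-hand side. Thus FOLLOW(<S>) = {$}.
FOLLOW(<B>): in <S>::=t <B>, the suffix after <B> is empty, so FOLLOW(<B>) ⊇ FOLLOW(<S>) = {$}. Thus FOLLOW(<B>) = {$}.
For <B> ::= v r <L> v: FIRST(v r <L> v) = {v}, so it goes in M[<B>, t] for t ∈ {v}.
For <B> ::= ε: FIRST(ε) = {ε}, so it goes in M[<B>, t] for t ∈ {}; since ε ∈ FIRST, also for every t ∈ FOLLOW(<B>) = {$}.

<B> ::= ε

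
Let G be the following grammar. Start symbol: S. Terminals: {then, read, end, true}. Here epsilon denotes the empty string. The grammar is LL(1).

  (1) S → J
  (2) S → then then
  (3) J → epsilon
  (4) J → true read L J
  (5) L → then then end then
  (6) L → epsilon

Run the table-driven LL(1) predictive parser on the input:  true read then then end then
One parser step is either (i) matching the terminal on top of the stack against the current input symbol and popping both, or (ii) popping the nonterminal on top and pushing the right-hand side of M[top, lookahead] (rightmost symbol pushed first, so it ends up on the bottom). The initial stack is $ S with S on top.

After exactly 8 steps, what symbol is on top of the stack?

then

     Stack                   Input                           Action
  1  $ S                     true read then then end then $  expand S → J
  2  $ J                     true read then then end then $  expand J → true read L J
  3  $ J L read true         true read then then end then $  match true
  4  $ J L read              read then then end then $       match read
  5  $ J L                   then then end then $            expand L → then then end then
  6  $ J then end then then  then then end then $            match then
  7  $ J then end then       then end then $                 match then
  8  $ J then end            end then $                      match end
Stack after step 8: $ J then (top = then).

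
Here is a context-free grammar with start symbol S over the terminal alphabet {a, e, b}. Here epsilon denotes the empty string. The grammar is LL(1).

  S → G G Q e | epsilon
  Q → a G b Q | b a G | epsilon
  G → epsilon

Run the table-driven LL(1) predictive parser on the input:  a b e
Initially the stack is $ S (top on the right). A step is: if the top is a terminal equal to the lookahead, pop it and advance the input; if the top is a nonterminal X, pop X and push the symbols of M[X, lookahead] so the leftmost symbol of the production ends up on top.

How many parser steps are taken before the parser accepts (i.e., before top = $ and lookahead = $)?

step 1: stack=$ S  input=a b e $  — expand S → G G Q e
step 2: stack=$ e Q G G  input=a b e $  — expand G → epsilon
step 3: stack=$ e Q G  input=a b e $  — expand G → epsilon
step 4: stack=$ e Q  input=a b e $  — expand Q → a G b Q
step 5: stack=$ e Q b G a  input=a b e $  — match a
step 6: stack=$ e Q b G  input=b e $  — expand G → epsilon
step 7: stack=$ e Q b  input=b e $  — match b
step 8: stack=$ e Q  input=e $  — expand Q → epsilon
step 9: stack=$ e  input=e $  — match e
Accept reached after 9 steps.

9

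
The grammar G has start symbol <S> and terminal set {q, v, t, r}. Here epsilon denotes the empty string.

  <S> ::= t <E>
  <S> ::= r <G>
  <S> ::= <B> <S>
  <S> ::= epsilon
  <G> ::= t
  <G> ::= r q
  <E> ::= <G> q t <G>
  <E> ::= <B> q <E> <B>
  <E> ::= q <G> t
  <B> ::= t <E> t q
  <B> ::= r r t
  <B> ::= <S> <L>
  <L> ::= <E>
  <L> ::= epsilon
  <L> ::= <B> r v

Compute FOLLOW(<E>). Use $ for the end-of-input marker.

FIRST(<G>): from <G>::=t we get {t}; from <G>::=r q we get {r}. So FIRST(<G>) = {r, t}.
FIRST(<S>): from <S>::=t <E> we get {t}; from <S>::=r <G> we get {r}; from <S>::=<B> <S> we get {epsilon, q, r, t}; from <S>::=epsilon we get {epsilon}. So FIRST(<S>) = {epsilon, q, r, t}.
FIRST(<E>): from <E>::=<G> q t <G> we get {r, t}; from <E>::=<B> q <E> <B> we get {q, r, t}; from <E>::=q <G> t we get {q}. So FIRST(<E>) = {q, r, t}.
FIRST(<B>): from <B>::=t <E> t q we get {t}; from <B>::=r r t we get {r}; from <B>::=<S> <L> we get {epsilon, q, r, t}. So FIRST(<B>) = {epsilon, q, r, t}.
FIRST(<L>): from <L>::=<E> we get {q, r, t}; from <L>::=epsilon we get {epsilon}; from <L>::=<B> r v we get {q, r, t}. So FIRST(<L>) = {epsilon, q, r, t}.
FOLLOW(<S>) includes $ since <S> is the start symbol.
FOLLOW(<S>): in <S>::=<B> <S>, the suffix after <S> is empty (adds nothing new); in <B>::=<S> <L>, <S> is followed by <L> with FIRST {epsilon, q, r, t}; in <B>::=<S> <L>, the suffix after <S> is nullable, so FOLLOW(<S>) ⊇ FOLLOW(<B>) = {$, q, r, t}. Thus FOLLOW(<S>) = {$, q, r, t}.
FOLLOW(<G>): in <S>::=r <G>, the suffix after <G> is empty, so FOLLOW(<G>) ⊇ FOLLOW(<S>) = {$, q, r, t}; in <E>::=<G> q t <G> (occurrence 1), <G> is followed by q t <G> with FIRST {q}; in <E>::=<G> q t <G> (occurrence 2), the suffix after <G> is empty, so FOLLOW(<G>) ⊇ FOLLOW(<E>) = {$, q, r, t}; in <E>::=q <G> t, <G> is followed by t with FIRST {t}. Thus FOLLOW(<G>) = {$, q, r, t}.
FOLLOW(<E>): in <S>::=t <E>, the suffix after <E> is empty, so FOLLOW(<E>) ⊇ FOLLOW(<S>) = {$, q, r, t}; in <E>::=<B> q <E> <B>, <E> is followed by <B> with FIRST {epsilon, q, r, t}; in <E>::=<B> q <E> <B>, the suffix after <E> is nullable (adds nothing new); in <B>::=t <E> t q, <E> is followed by t q with FIRST {t}; in <L>::=<E>, the suffix after <E> is empty, so FOLLOW(<E>) ⊇ FOLLOW(<L>) = {$, q, r, t}. Thus FOLLOW(<E>) = {$, q, r, t}.
FOLLOW(<B>): in <S>::=<B> <S>, <B> is followed by <S> with FIRST {epsilon, q, r, t}; in <S>::=<B> <S>, the suffix after <B> is nullable, so FOLLOW(<B>) ⊇ FOLLOW(<S>) = {$, q, r, t}; in <E>::=<B> q <E> <B> (occurrence 1), <B> is followed by q <E> <B> with FIRST {q}; in <E>::=<B> q <E> <B> (occurrence 2), the suffix after <B> is empty, so FOLLOW(<B>) ⊇ FOLLOW(<E>) = {$, q, r, t}; in <L>::=<B> r v, <B> is followed by r v with FIRST {r}. Thus FOLLOW(<B>) = {$, q, r, t}.
FOLLOW(<L>): in <B>::=<S> <L>, the suffix after <L> is empty, so FOLLOW(<L>) ⊇ FOLLOW(<B>) = {$, q, r, t}. Thus FOLLOW(<L>) = {$, q, r, t}.

{$, q, r, t}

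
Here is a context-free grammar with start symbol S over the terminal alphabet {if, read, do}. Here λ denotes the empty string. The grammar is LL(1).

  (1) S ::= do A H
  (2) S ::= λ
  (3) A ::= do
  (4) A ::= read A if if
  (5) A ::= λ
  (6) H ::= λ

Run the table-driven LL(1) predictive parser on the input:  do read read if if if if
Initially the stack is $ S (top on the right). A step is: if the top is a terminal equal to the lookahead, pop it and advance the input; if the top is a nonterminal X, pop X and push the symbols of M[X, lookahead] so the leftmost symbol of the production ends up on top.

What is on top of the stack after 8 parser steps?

if

step 1: stack=$ S  input=do read read if if if if $  — expand S ::= do A H
step 2: stack=$ H A do  input=do read read if if if if $  — match do
step 3: stack=$ H A  input=read read if if if if $  — expand A ::= read A if if
step 4: stack=$ H if if A read  input=read read if if if if $  — match read
step 5: stack=$ H if if A  input=read if if if if $  — expand A ::= read A if if
step 6: stack=$ H if if if if A read  input=read if if if if $  — match read
step 7: stack=$ H if if if if A  input=if if if if $  — expand A ::= λ
step 8: stack=$ H if if if if  input=if if if if $  — match if
Stack after step 8: $ H if if if (top = if).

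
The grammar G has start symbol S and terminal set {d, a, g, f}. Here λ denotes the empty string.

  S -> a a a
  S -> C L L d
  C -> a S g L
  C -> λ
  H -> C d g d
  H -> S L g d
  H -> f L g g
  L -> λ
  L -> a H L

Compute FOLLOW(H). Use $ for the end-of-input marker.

FIRST(C): from C->a S g L we get {a}; from C->λ we get {λ}. So FIRST(C) = {λ, a}.
FIRST(L): from L->λ we get {λ}; from L->a H L we get {a}. So FIRST(L) = {λ, a}.
FIRST(S): from S->a a a we get {a}; from S->C L L d we get {a, d}. So FIRST(S) = {a, d}.
FIRST(H): from H->C d g d we get {a, d}; from H->S L g d we get {a, d}; from H->f L g g we get {f}. So FIRST(H) = {a, d, f}.
FOLLOW(S) includes $ since S is the start symbol.
FOLLOW(S): in C->a S g L, S is followed by g L with FIRST {g}; in H->S L g d, S is followed by L g d with FIRST {a, g}. Thus FOLLOW(S) = {$, a, g}.
FOLLOW(C): in S->C L L d, C is followed by L L d with FIRST {a, d}; in H->C d g d, C is followed by d g d with FIRST {d}. Thus FOLLOW(C) = {a, d}.
FOLLOW(L): in S->C L L d (occurrence 1), L is followed by L d with FIRST {a, d}; in S->C L L d (occurrence 2), L is followed by d with FIRST {d}; in C->a S g L, the suffix after L is empty, so FOLLOW(L) ⊇ FOLLOW(C) = {a, d}; in H->S L g d, L is followed by g d with FIRST {g}; in H->f L g g, L is followed by g g with FIRST {g}; in L->a H L, the suffix after L is empty (adds nothing new). Thus FOLLOW(L) = {a, d, g}.
FOLLOW(H): in L->a H L, H is followed by L with FIRST {λ, a}; in L->a H L, the suffix after H is nullable, so FOLLOW(H) ⊇ FOLLOW(L) = {a, d, g}. Thus FOLLOW(H) = {a, d, g}.

{a, d, g}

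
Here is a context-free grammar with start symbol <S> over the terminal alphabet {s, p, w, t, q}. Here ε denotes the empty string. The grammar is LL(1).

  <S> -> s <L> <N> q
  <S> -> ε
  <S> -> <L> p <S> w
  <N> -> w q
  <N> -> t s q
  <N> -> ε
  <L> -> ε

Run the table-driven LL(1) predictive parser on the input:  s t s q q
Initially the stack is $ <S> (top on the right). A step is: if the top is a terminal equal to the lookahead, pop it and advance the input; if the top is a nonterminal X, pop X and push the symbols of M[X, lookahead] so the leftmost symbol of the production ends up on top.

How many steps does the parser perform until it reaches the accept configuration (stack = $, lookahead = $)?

step 1: stack=$ <S>  input=s t s q q $  — expand <S> -> s <L> <N> q
step 2: stack=$ q <N> <L> s  input=s t s q q $  — match s
step 3: stack=$ q <N> <L>  input=t s q q $  — expand <L> -> ε
step 4: stack=$ q <N>  input=t s q q $  — expand <N> -> t s q
step 5: stack=$ q q s t  input=t s q q $  — match t
step 6: stack=$ q q s  input=s q q $  — match s
step 7: stack=$ q q  input=q q $  — match q
step 8: stack=$ q  input=q $  — match q
Accept reached after 8 steps.

8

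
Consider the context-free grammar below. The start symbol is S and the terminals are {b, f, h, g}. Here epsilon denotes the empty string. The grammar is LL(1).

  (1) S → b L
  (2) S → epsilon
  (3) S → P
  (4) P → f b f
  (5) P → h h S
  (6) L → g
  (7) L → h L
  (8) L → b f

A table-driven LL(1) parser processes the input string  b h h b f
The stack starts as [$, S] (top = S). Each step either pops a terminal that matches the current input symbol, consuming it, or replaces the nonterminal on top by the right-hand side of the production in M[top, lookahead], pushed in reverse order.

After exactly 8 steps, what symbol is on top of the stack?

f

     Stack  Input        Action
  1  $ S    b h h b f $  expand S → b L
  2  $ L b  b h h b f $  match b
  3  $ L    h h b f $    expand L → h L
  4  $ L h  h h b f $    match h
  5  $ L    h b f $      expand L → h L
  6  $ L h  h b f $      match h
  7  $ L    b f $        expand L → b f
  8  $ f b  b f $        match b
Stack after step 8: $ f (top = f).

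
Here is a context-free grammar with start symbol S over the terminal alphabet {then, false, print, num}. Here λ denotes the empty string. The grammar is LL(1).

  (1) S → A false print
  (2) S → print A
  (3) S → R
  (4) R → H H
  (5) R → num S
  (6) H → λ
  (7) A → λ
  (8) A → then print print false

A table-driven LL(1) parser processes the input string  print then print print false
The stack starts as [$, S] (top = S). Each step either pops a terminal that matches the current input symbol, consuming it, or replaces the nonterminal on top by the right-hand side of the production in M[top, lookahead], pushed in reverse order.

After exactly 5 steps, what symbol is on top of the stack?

print

step 1: stack=$ S  input=print then print print false $  — expand S → print A
step 2: stack=$ A print  input=print then print print false $  — match print
step 3: stack=$ A  input=then print print false $  — expand A → then print print false
step 4: stack=$ false print print then  input=then print print false $  — match then
step 5: stack=$ false print print  input=print print false $  — match print
Stack after step 5: $ false print (top = print).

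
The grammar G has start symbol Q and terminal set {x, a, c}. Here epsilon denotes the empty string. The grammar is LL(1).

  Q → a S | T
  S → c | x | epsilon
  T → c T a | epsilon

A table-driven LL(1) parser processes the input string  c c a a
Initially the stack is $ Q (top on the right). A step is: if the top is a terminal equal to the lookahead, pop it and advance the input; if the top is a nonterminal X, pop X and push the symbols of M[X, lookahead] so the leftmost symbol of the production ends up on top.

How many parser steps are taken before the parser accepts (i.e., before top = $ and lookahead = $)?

8

     Stack      Input      Action
  1  $ Q        c c a a $  expand Q → T
  2  $ T        c c a a $  expand T → c T a
  3  $ a T c    c c a a $  match c
  4  $ a T      c a a $    expand T → c T a
  5  $ a a T c  c a a $    match c
  6  $ a a T    a a $      expand T → epsilon
  7  $ a a      a a $      match a
  8  $ a        a $        match a
Accept reached after 8 steps.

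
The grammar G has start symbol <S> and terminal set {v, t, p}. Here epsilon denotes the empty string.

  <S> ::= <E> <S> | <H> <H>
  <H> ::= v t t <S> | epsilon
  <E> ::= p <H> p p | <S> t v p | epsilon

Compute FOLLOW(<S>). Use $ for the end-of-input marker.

FIRST(<H>) = {epsilon, v}
FIRST(<S>) = {epsilon, p, t, v}  (via <E> <S>, <H> <H>)
FIRST(<E>) = {epsilon, p, t, v}  (via <S> t v p)
FOLLOW(<S>) includes $ since <S> is the start symbol.
FOLLOW(<S>): in <S>::=<E> <S>, the suffix after <S> is empty (adds nothing new); in <H>::=v t t <S>, the suffix after <S> is empty, so FOLLOW(<S>) ⊇ FOLLOW(<H>) = {$, p, t, v}; in <E>::=<S> t v p, <S> is followed by t v p with FIRST {t}. Thus FOLLOW(<S>) = {$, p, t, v}.
FOLLOW(<H>): in <S>::=<H> <H> (occurrence 1), <H> is followed by <H> with FIRST {epsilon, v}; in <S>::=<H> <H> (occurrence 1), the suffix after <H> is nullable, so FOLLOW(<H>) ⊇ FOLLOW(<S>) = {$, p, t, v}; in <S>::=<H> <H> (occurrence 2), the suffix after <H> is empty, so FOLLOW(<H>) ⊇ FOLLOW(<S>) = {$, p, t, v}; in <E>::=p <H> p p, <H> is followed by p p with FIRST {p}. Thus FOLLOW(<H>) = {$, p, t, v}.
FOLLOW(<E>): in <S>::=<E> <S>, <E> is followed by <S> with FIRST {epsilon, p, t, v}; in <S>::=<E> <S>, the suffix after <E> is nullable, so FOLLOW(<E>) ⊇ FOLLOW(<S>) = {$, p, t, v}. Thus FOLLOW(<E>) = {$, p, t, v}.

{$, p, t, v}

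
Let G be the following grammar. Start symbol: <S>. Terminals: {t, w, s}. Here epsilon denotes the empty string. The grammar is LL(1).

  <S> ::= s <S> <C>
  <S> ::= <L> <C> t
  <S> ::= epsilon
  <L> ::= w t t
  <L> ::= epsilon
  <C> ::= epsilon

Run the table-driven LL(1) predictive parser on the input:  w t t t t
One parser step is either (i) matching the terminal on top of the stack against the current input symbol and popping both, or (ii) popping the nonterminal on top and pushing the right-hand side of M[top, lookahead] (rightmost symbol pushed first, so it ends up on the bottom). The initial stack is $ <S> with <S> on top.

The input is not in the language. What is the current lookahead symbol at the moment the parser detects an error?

t

     Stack          Input        Action
  1  $ <S>          w t t t t $  expand <S> ::= <L> <C> t
  2  $ t <C> <L>    w t t t t $  expand <L> ::= w t t
  3  $ t <C> t t w  w t t t t $  match w
  4  $ t <C> t t    t t t t $    match t
  5  $ t <C> t      t t t $      match t
  6  $ t <C>        t t $        expand <C> ::= epsilon
  7  $ t            t t $        match t
  8  $              t $          error: stack empty but input remains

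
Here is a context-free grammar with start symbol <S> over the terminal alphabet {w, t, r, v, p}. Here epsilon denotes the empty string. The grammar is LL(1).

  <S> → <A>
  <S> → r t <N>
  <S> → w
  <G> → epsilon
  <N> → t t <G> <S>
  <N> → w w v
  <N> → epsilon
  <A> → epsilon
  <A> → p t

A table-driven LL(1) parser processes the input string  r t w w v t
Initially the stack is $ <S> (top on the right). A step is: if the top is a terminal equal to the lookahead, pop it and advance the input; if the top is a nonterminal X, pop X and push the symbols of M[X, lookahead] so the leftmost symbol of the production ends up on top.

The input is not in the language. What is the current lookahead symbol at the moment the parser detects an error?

     Stack      Input          Action
  1  $ <S>      r t w w v t $  expand <S> → r t <N>
  2  $ <N> t r  r t w w v t $  match r
  3  $ <N> t    t w w v t $    match t
  4  $ <N>      w w v t $      expand <N> → w w v
  5  $ v w w    w w v t $      match w
  6  $ v w      w v t $        match w
  7  $ v        v t $          match v
  8  $          t $            error: stack empty but input remains

t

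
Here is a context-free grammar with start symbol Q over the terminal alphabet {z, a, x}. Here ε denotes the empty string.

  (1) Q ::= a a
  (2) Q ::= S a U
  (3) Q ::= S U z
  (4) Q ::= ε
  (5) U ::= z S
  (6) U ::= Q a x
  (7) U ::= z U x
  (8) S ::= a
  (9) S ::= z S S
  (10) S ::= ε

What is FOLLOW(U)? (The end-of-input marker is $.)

{$, a, x, z}

FIRST(S): from S::=a we get {a}; from S::=z S S we get {z}; from S::=ε we get {ε}. So FIRST(S) = {ε, a, z}.
FIRST(Q): from Q::=a a we get {a}; from Q::=S a U we get {a, z}; from Q::=S U z we get {a, z}; from Q::=ε we get {ε}. So FIRST(Q) = {ε, a, z}.
FIRST(U): from U::=z S we get {z}; from U::=Q a x we get {a, z}; from U::=z U x we get {z}. So FIRST(U) = {a, z}.
FOLLOW(Q) includes $ since Q is the start symbol.
FOLLOW(Q): in U::=Q a x, Q is followed by a x with FIRST {a}. Thus FOLLOW(Q) = {$, a}.
FOLLOW(U): in Q::=S a U, the suffix after U is empty, so FOLLOW(U) ⊇ FOLLOW(Q) = {$, a}; in Q::=S U z, U is followed by z with FIRST {z}; in U::=z U x, U is followed by x with FIRST {x}. Thus FOLLOW(U) = {$, a, x, z}.
FOLLOW(S): in Q::=S a U, S is followed by a U with FIRST {a}; in Q::=S U z, S is followed by U z with FIRST {a, z}; in U::=z S, the suffix after S is empty, so FOLLOW(S) ⊇ FOLLOW(U) = {$, a, x, z}; in S::=z S S (occurrence 1), S is followed by S with FIRST {ε, a, z}; in S::=z S S (occurrence 1), the suffix after S is nullable (adds nothing new); in S::=z S S (occurrence 2), the suffix after S is empty (adds nothing new). Thus FOLLOW(S) = {$, a, x, z}.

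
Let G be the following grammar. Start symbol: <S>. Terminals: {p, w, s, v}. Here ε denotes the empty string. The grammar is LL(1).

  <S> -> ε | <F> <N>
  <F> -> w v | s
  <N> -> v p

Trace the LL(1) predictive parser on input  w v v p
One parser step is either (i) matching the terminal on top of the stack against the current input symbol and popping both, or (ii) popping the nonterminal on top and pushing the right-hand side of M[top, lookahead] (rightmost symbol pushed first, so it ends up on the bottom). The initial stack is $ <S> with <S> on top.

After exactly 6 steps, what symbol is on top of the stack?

p

     Stack      Input      Action
  1  $ <S>      w v v p $  expand <S> -> <F> <N>
  2  $ <N> <F>  w v v p $  expand <F> -> w v
  3  $ <N> v w  w v v p $  match w
  4  $ <N> v    v v p $    match v
  5  $ <N>      v p $      expand <N> -> v p
  6  $ p v      v p $      match v
Stack after step 6: $ p (top = p).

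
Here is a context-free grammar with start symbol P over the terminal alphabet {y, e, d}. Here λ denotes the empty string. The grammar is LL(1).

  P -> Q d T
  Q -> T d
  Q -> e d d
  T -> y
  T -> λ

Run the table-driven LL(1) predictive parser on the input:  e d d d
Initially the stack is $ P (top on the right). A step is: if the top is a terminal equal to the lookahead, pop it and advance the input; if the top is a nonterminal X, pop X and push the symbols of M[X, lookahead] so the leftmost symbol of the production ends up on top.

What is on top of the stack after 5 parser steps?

d

step 1: stack=$ P  input=e d d d $  — expand P -> Q d T
step 2: stack=$ T d Q  input=e d d d $  — expand Q -> e d d
step 3: stack=$ T d d d e  input=e d d d $  — match e
step 4: stack=$ T d d d  input=d d d $  — match d
step 5: stack=$ T d d  input=d d $  — match d
Stack after step 5: $ T d (top = d).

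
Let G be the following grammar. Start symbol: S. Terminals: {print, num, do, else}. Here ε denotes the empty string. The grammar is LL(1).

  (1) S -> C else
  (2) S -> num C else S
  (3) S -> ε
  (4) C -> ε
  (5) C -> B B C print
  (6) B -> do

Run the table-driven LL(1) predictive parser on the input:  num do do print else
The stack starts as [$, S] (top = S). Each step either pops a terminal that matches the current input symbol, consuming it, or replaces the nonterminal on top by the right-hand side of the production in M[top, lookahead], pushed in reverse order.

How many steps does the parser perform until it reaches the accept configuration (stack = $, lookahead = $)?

11

step 1: stack=$ S  input=num do do print else $  — expand S -> num C else S
step 2: stack=$ S else C num  input=num do do print else $  — match num
step 3: stack=$ S else C  input=do do print else $  — expand C -> B B C print
step 4: stack=$ S else print C B B  input=do do print else $  — expand B -> do
step 5: stack=$ S else print C B do  input=do do print else $  — match do
step 6: stack=$ S else print C B  input=do print else $  — expand B -> do
step 7: stack=$ S else print C do  input=do print else $  — match do
step 8: stack=$ S else print C  input=print else $  — expand C -> ε
step 9: stack=$ S else print  input=print else $  — match print
step 10: stack=$ S else  input=else $  — match else
step 11: stack=$ S  input=$  — expand S -> ε
Accept reached after 11 steps.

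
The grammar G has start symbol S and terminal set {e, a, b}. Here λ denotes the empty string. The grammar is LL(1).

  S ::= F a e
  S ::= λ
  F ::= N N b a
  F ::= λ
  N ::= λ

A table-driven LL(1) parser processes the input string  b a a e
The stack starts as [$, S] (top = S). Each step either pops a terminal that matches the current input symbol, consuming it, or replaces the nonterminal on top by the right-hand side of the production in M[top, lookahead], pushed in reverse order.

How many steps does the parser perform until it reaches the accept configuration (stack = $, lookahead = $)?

step 1: stack=$ S  input=b a a e $  — expand S ::= F a e
step 2: stack=$ e a F  input=b a a e $  — expand F ::= N N b a
step 3: stack=$ e a a b N N  input=b a a e $  — expand N ::= λ
step 4: stack=$ e a a b N  input=b a a e $  — expand N ::= λ
step 5: stack=$ e a a b  input=b a a e $  — match b
step 6: stack=$ e a a  input=a a e $  — match a
step 7: stack=$ e a  input=a e $  — match a
step 8: stack=$ e  input=e $  — match e
Accept reached after 8 steps.

8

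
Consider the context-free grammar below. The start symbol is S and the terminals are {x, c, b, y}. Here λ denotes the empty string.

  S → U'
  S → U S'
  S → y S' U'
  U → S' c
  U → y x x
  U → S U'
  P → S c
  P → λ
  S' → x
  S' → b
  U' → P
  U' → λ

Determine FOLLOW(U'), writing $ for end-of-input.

FIRST(S') = {b, x}
FIRST(S) = {λ, b, c, x, y}  (via U', U S')
FIRST(P) = {λ, b, c, x, y}  (via S c)
FIRST(U') = {λ, b, c, x, y}  (via P)
FIRST(U) = {λ, b, c, x, y}  (via S' c, S U')
FOLLOW(S) includes $ since S is the start symbol.
FOLLOW(U): in S→U S', U is followed by S' with FIRST {b, x}. Thus FOLLOW(U) = {b, x}.
FOLLOW(S): in U→S U', S is followed by U' with FIRST {λ, b, c, x, y}; in U→S U', the suffix after S is nullable, so FOLLOW(S) ⊇ FOLLOW(U) = {b, x}; in P→S c, S is followed by c with FIRST {c}. Thus FOLLOW(S) = {$, b, c, x, y}.
FOLLOW(S'): in S→U S', the suffix after S' is empty, so FOLLOW(S') ⊇ FOLLOW(S) = {$, b, c, x, y}; in S→y S' U', S' is followed by U' with FIRST {λ, b, c, x, y}; in S→y S' U', the suffix after S' is nullable, so FOLLOW(S') ⊇ FOLLOW(S) = {$, b, c, x, y}; in U→S' c, S' is followed by c with FIRST {c}. Thus FOLLOW(S') = {$, b, c, x, y}.
FOLLOW(U'): in S→U', the suffix after U' is empty, so FOLLOW(U') ⊇ FOLLOW(S) = {$, b, c, x, y}; in S→y S' U', the suffix after U' is empty, so FOLLOW(U') ⊇ FOLLOW(S) = {$, b, c, x, y}; in U→S U', the suffix after U' is empty, so FOLLOW(U') ⊇ FOLLOW(U) = {b, x}. Thus FOLLOW(U') = {$, b, c, x, y}.
FOLLOW(P): in U'→P, the suffix after P is empty, so FOLLOW(P) ⊇ FOLLOW(U') = {$, b, c, x, y}. Thus FOLLOW(P) = {$, b, c, x, y}.

{$, b, c, x, y}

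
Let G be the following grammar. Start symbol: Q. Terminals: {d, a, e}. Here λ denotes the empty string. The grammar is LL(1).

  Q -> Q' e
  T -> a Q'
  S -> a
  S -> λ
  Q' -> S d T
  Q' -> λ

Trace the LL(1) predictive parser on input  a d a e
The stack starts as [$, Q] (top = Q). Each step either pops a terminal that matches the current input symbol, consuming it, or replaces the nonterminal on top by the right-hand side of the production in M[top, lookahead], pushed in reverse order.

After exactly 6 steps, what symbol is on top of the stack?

a

     Stack      Input      Action
  1  $ Q        a d a e $  expand Q -> Q' e
  2  $ e Q'     a d a e $  expand Q' -> S d T
  3  $ e T d S  a d a e $  expand S -> a
  4  $ e T d a  a d a e $  match a
  5  $ e T d    d a e $    match d
  6  $ e T      a e $      expand T -> a Q'
Stack after step 6: $ e Q' a (top = a).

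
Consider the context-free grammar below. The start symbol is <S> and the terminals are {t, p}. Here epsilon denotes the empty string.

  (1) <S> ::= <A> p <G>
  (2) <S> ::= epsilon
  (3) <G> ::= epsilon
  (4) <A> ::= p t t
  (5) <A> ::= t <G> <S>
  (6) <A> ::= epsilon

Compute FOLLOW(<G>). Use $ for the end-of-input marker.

{$, p, t}

FIRST(<G>): from <G>::=epsilon we get {epsilon}. So FIRST(<G>) = {epsilon}.
FIRST(<A>): from <A>::=p t t we get {p}; from <A>::=t <G> <S> we get {t}; from <A>::=epsilon we get {epsilon}. So FIRST(<A>) = {epsilon, p, t}.
FIRST(<S>): from <S>::=<A> p <G> we get {p, t}; from <S>::=epsilon we get {epsilon}. So FIRST(<S>) = {epsilon, p, t}.
FOLLOW(<S>) includes $ since <S> is the start symbol.
FOLLOW(<A>): in <S>::=<A> p <G>, <A> is followed by p <G> with FIRST {p}. Thus FOLLOW(<A>) = {p}.
FOLLOW(<S>): in <A>::=t <G> <S>, the suffix after <S> is empty, so FOLLOW(<S>) ⊇ FOLLOW(<A>) = {p}. Thus FOLLOW(<S>) = {$, p}.
FOLLOW(<G>): in <S>::=<A> p <G>, the suffix after <G> is empty, so FOLLOW(<G>) ⊇ FOLLOW(<S>) = {$, p}; in <A>::=t <G> <S>, <G> is followed by <S> with FIRST {epsilon, p, t}; in <A>::=t <G> <S>, the suffix after <G> is nullable, so FOLLOW(<G>) ⊇ FOLLOW(<A>) = {p}. Thus FOLLOW(<G>) = {$, p, t}.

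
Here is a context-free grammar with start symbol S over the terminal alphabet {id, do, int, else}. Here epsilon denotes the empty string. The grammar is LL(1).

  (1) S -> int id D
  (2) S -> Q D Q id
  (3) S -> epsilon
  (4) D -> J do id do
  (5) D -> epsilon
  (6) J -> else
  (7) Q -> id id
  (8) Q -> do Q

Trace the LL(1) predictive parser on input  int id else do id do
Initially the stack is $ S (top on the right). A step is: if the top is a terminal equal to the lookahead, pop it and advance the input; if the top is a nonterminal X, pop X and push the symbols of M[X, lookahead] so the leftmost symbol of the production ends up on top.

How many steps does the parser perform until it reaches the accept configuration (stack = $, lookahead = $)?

step 1: stack=$ S  input=int id else do id do $  — expand S -> int id D
step 2: stack=$ D id int  input=int id else do id do $  — match int
step 3: stack=$ D id  input=id else do id do $  — match id
step 4: stack=$ D  input=else do id do $  — expand D -> J do id do
step 5: stack=$ do id do J  input=else do id do $  — expand J -> else
step 6: stack=$ do id do else  input=else do id do $  — match else
step 7: stack=$ do id do  input=do id do $  — match do
step 8: stack=$ do id  input=id do $  — match id
step 9: stack=$ do  input=do $  — match do
Accept reached after 9 steps.

9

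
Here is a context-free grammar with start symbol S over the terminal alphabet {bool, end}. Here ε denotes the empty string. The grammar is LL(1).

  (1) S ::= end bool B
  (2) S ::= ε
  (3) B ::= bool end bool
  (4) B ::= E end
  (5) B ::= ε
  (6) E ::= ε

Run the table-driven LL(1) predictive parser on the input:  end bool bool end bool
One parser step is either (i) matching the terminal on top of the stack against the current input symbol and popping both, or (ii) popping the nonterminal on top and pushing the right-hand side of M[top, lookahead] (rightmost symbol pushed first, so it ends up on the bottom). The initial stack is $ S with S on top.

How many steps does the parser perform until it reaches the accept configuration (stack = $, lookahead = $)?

7

     Stack            Input                     Action
  1  $ S              end bool bool end bool $  expand S ::= end bool B
  2  $ B bool end     end bool bool end bool $  match end
  3  $ B bool         bool bool end bool $      match bool
  4  $ B              bool end bool $           expand B ::= bool end bool
  5  $ bool end bool  bool end bool $           match bool
  6  $ bool end       end bool $                match end
  7  $ bool           bool $                    match bool
Accept reached after 7 steps.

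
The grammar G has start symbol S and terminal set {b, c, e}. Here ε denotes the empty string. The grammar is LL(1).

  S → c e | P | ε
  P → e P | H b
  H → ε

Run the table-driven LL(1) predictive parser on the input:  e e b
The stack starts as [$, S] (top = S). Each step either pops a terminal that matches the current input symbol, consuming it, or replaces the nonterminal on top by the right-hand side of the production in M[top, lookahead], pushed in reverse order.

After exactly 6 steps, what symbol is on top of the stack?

step 1: stack=$ S  input=e e b $  — expand S → P
step 2: stack=$ P  input=e e b $  — expand P → e P
step 3: stack=$ P e  input=e e b $  — match e
step 4: stack=$ P  input=e b $  — expand P → e P
step 5: stack=$ P e  input=e b $  — match e
step 6: stack=$ P  input=b $  — expand P → H b
Stack after step 6: $ b H (top = H).

H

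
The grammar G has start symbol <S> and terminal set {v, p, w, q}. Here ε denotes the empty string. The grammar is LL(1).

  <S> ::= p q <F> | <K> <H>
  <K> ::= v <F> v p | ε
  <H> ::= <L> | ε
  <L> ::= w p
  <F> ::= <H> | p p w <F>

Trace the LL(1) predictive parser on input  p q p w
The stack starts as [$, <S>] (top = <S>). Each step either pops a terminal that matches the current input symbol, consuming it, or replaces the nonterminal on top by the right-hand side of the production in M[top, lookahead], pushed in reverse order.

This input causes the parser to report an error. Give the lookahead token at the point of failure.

     Stack        Input      Action
  1  $ <S>        p q p w $  expand <S> ::= p q <F>
  2  $ <F> q p    p q p w $  match p
  3  $ <F> q      q p w $    match q
  4  $ <F>        p w $      expand <F> ::= p p w <F>
  5  $ <F> w p p  p w $      match p
  6  $ <F> w p    w $        error: top is terminal p but lookahead is w

w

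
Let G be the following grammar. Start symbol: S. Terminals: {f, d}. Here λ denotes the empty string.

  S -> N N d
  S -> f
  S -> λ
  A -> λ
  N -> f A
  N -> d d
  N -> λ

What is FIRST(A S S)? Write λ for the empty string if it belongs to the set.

{λ, d, f}

FIRST(A) = {λ}
FIRST(N) = {λ, d, f}
FIRST(S) = {λ, d, f}  (via N N d)
FIRST(A S S): take FIRST of each symbol in turn, carrying on past any symbol whose FIRST contains λ; result {λ, d, f}.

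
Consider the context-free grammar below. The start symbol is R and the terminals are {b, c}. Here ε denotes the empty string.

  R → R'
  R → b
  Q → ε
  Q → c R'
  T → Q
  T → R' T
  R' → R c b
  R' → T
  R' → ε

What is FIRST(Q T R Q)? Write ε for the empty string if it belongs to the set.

{ε, b, c}

FIRST(Q): from Q→ε we get {ε}; from Q→c R' we get {c}. So FIRST(Q) = {ε, c}.
FIRST(R): from R→R' we get {ε, b, c}; from R→b we get {b}. So FIRST(R) = {ε, b, c}.
FIRST(T): from T→Q we get {ε, c}; from T→R' T we get {ε, b, c}. So FIRST(T) = {ε, b, c}.
FIRST(R'): from R'→R c b we get {b, c}; from R'→T we get {ε, b, c}; from R'→ε we get {ε}. So FIRST(R') = {ε, b, c}.
FIRST(Q T R Q): take FIRST of each symbol in turn, carrying on past any symbol whose FIRST contains ε; result {ε, b, c}.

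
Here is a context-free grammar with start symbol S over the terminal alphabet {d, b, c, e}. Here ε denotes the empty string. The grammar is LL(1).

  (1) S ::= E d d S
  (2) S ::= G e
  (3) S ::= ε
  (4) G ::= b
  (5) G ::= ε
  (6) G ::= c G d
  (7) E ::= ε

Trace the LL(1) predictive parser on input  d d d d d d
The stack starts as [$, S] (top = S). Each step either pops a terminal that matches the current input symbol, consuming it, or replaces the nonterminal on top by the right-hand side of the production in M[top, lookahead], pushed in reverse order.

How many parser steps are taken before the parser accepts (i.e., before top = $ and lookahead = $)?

13

      Stack      Input          Action
   1  $ S        d d d d d d $  expand S ::= E d d S
   2  $ S d d E  d d d d d d $  expand E ::= ε
   3  $ S d d    d d d d d d $  match d
   4  $ S d      d d d d d $    match d
   5  $ S        d d d d $      expand S ::= E d d S
   6  $ S d d E  d d d d $      expand E ::= ε
   7  $ S d d    d d d d $      match d
   8  $ S d      d d d $        match d
   9  $ S        d d $          expand S ::= E d d S
  10  $ S d d E  d d $          expand E ::= ε
  11  $ S d d    d d $          match d
  12  $ S d      d $            match d
  13  $ S        $              expand S ::= ε
Accept reached after 13 steps.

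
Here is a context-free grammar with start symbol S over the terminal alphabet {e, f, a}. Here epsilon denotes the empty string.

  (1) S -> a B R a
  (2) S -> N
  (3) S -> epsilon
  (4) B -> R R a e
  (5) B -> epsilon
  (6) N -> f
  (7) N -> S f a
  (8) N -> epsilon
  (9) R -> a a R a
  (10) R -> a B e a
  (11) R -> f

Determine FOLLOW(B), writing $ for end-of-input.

FIRST(R) = {a, f}
FIRST(B) = {epsilon, a, f}  (via R R a e)
FIRST(S) = {epsilon, a, f}  (via N)
FIRST(N) = {epsilon, a, f}  (via S f a)
FOLLOW(S) includes $ since S is the start symbol.
FOLLOW(S): in N->S f a, S is followed by f a with FIRST {f}. Thus FOLLOW(S) = {$, f}.
FOLLOW(B): in S->a B R a, B is followed by R a with FIRST {a, f}; in R->a B e a, B is followed by e a with FIRST {e}. Thus FOLLOW(B) = {a, e, f}.
FOLLOW(N): in S->N, the suffix after N is empty, so FOLLOW(N) ⊇ FOLLOW(S) = {$, f}. Thus FOLLOW(N) = {$, f}.
FOLLOW(R): in S->a B R a, R is followed by a with FIRST {a}; in B->R R a e (occurrence 1), R is followed by R a e with FIRST {a, f}; in B->R R a e (occurrence 2), R is followed by a e with FIRST {a}; in R->a a R a, R is followed by a with FIRST {a}. Thus FOLLOW(R) = {a, f}.

{a, e, f}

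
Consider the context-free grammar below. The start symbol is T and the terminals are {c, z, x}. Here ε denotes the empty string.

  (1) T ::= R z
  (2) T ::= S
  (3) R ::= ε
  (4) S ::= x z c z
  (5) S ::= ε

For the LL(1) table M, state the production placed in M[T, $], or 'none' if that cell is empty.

FIRST(R): from R::=ε we get {ε}. So FIRST(R) = {ε}.
FIRST(S): from S::=x z c z we get {x}; from S::=ε we get {ε}. So FIRST(S) = {ε, x}.
FIRST(T): from T::=R z we get {z}; from T::=S we get {ε, x}. So FIRST(T) = {ε, x, z}.
FOLLOW(T) includes $ since T is the start symbol.
FOLLOW(T): T appears on no right-hand side. Thus FOLLOW(T) = {$}.
For T ::= R z: FIRST(R z) = {z}, so it goes in M[T, t] for t ∈ {z}.
For T ::= S: FIRST(S) = {ε, x}, so it goes in M[T, t] for t ∈ {x}; since ε ∈ FIRST, also for every t ∈ FOLLOW(T) = {$}.

T ::= S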